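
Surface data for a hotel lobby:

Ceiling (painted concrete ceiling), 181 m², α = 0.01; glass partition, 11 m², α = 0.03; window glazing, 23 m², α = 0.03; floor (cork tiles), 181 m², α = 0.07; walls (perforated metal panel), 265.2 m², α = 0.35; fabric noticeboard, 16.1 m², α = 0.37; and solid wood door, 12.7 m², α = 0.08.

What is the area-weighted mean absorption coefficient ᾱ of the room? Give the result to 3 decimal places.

0.167

S = Σ Sᵢ = 181 + 11 + 23 + 181 + 265.2 + 16.1 + 12.7 = 690.0 m².
Σ(Sᵢαᵢ) = 181·0.01 + 11·0.03 + 23·0.03 + 181·0.07 + 265.2·0.35 + 16.1·0.37 + 12.7·0.08 = 115.293.
ᾱ = 115.293 / 690.0 = 0.167.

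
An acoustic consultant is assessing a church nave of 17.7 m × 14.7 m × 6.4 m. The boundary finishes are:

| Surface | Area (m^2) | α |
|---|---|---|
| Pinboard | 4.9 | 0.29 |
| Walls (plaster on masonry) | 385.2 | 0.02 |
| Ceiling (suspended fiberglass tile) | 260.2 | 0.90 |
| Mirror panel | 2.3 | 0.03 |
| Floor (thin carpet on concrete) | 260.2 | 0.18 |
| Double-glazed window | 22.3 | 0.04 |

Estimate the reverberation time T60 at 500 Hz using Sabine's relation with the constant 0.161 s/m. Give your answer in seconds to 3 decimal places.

Summing Sᵢαᵢ: 1.421 + 7.704 + 234.180 + 0.069 + 46.836 + 0.892 → A = 291.102 sabins.
Room volume: 1665.216 m³.
RT60 = 0.161 · V / A = 0.161 × 1665.216 / 291.102 = 0.921 s.

0.921 seconds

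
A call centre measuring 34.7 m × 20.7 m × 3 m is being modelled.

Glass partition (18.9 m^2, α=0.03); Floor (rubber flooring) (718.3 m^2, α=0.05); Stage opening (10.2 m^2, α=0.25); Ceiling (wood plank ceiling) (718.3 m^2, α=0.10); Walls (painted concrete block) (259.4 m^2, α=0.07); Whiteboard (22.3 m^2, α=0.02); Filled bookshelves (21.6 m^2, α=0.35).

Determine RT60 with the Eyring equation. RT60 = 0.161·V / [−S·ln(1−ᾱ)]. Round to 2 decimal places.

2.43 sec

Total surface area S = 18.9 + 718.3 + 10.2 + 718.3 + 259.4 + 22.3 + 21.6 = 1769.0 m^2.
Absorption A = 18.9×0.03 + 718.3×0.05 + 10.2×0.25 + 718.3×0.10 + 259.4×0.07 + 22.3×0.02 + 21.6×0.35 = 137.026 sabins.
Mean coefficient ᾱ = A/S = 0.0775.
−S·ln(1−ᾱ) = −1769.0 × ln(1 − 0.0775) = 142.702.
V = 34.7 × 20.7 × 3 = 2154.87 m³.
T = 0.161·V/[−S·ln(1−ᾱ)] = 0.161·2154.87/142.702 = 2.43 s.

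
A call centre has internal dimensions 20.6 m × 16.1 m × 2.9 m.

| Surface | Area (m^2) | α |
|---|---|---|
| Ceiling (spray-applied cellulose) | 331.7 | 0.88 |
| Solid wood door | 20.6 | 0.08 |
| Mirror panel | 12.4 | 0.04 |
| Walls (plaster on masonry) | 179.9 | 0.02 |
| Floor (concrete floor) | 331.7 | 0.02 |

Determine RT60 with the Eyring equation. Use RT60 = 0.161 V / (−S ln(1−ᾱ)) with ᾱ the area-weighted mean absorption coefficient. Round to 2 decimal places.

Total surface area S = 331.7 + 20.6 + 12.4 + 179.9 + 331.7 = 876.3 m^2.
Σ(Sᵢαᵢ) = 331.7·0.88 + 20.6·0.08 + 12.4·0.04 + 179.9·0.02 + 331.7·0.02 = 304.272.
Mean coefficient ᾱ = A/S = 0.3472.
Eyring denominator: −S ln(1−ᾱ) = 373.728.
V = 20.6 × 16.1 × 2.9 = 961.814 m³.
T = 0.161·V/[−S·ln(1−ᾱ)] = 0.161·961.814/373.728 = 0.41 s.

0.41 seconds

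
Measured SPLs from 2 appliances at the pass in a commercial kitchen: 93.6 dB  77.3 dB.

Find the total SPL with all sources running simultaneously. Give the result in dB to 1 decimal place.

Sum in the linear (power) domain: Σ 10^(Lᵢ/10) = 10^(93.6/10) + 10^(77.3/10) = 2.345e+09.
L_total = 10·log₁₀(2.345e+09) = 93.7 dB.

93.7 dB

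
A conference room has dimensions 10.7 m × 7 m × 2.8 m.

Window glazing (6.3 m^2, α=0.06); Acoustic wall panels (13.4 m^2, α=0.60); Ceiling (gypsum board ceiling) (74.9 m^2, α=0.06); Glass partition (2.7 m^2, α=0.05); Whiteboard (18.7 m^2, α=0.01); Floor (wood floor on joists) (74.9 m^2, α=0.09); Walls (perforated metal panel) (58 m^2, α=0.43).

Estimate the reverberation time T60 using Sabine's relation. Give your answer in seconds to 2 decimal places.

Summing Sᵢαᵢ: 0.378 + 8.040 + 4.494 + 0.135 + 0.187 + 6.741 + 24.940 → A = 44.915 sabins.
V = 10.7·7·2.8 = 209.72 m³.
Sabine: RT60 = 0.161 × 209.72 / 44.915 = 0.75 s.

0.75 seconds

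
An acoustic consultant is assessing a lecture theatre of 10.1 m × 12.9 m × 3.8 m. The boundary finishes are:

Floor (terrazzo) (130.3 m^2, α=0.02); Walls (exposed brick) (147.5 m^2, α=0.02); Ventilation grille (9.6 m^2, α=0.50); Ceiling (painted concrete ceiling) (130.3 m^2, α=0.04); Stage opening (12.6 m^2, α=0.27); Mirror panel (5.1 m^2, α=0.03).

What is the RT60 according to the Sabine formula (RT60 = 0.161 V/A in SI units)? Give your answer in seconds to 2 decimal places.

Equivalent absorption area: A = 130.3·0.02 + 147.5·0.02 + 9.6·0.50 + 130.3·0.04 + 12.6·0.27 + 5.1·0.03 = 19.123 m^2.
Room volume: 495.102 m³.
T = 0.161 V/A = 0.161·495.102/19.123 = 4.17 s.

4.17 s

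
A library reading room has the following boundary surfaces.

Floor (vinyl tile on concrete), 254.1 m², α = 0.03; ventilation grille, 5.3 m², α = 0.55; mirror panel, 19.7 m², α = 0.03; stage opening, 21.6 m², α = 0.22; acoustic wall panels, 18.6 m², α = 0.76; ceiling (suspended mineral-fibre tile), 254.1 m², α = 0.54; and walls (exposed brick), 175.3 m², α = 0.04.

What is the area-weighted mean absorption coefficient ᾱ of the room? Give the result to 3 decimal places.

S = Σ Sᵢ = 254.1 + 5.3 + 19.7 + 21.6 + 18.6 + 254.1 + 175.3 = 748.7 m².
Weighted sum Σ Sα = 174.243.
ᾱ = A/S = 0.233.

0.233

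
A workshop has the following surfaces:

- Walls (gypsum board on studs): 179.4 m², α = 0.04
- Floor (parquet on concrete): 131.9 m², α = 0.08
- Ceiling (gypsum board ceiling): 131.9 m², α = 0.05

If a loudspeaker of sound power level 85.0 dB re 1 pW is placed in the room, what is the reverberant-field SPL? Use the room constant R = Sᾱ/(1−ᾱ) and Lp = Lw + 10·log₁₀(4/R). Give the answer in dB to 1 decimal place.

76.9 dB

Σ(Sᵢαᵢ) = 179.4·0.04 + 131.9·0.08 + 131.9·0.05 = 24.323; total area S = 443.2 m².
ᾱ = 24.323/443.2 = 0.0549; R = Sᾱ/(1−ᾱ) = 24.323/(1−0.0549) = 25.736 m².
Lp = Lw + 10 log₁₀(4/R) = 85.0 -8.08 = 76.9 dB.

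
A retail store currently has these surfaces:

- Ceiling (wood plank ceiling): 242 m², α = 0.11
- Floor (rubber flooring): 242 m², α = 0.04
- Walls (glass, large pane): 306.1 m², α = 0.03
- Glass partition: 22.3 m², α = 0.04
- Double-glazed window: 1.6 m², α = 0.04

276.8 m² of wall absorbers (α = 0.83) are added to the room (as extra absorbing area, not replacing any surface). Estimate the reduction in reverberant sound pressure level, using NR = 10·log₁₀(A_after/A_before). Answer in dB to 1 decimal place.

7.7 dB

A_before = Σ Sᵢαᵢ = 242·0.11 + 242·0.04 + 306.1·0.03 + 22.3·0.04 + 1.6·0.04 = 46.439 sabins.
Added absorption = 276.8 × 0.83 = 229.744 sabins.
A_after = 46.439 + 229.744 = 276.183 sabins.
Reduction = 10 log₁₀(A_after/A_before) = 10 log₁₀(5.9472) = 7.7 dB.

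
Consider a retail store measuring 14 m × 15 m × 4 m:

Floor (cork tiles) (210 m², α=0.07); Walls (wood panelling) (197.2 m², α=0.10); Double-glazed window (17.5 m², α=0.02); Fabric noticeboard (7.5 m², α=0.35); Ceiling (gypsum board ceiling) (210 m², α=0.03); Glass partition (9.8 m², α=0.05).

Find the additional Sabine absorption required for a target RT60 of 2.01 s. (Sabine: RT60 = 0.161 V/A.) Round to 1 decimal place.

23.1 sabins

Total absorption A₁ = 210*0.07 + 197.2*0.10 + 17.5*0.02 + 7.5*0.35 + 210*0.03 + 9.8*0.05
  = 14.700 + 19.720 + 0.350 + 2.625 + 6.300 + 0.490 = 44.185 m² sabins.
V = 840 m³. Required absorption A₂ = 0.161 × 840 / 2.01 = 67.284 sabins.
Shortfall: 67.284 − 44.185 = 23.1 sabins.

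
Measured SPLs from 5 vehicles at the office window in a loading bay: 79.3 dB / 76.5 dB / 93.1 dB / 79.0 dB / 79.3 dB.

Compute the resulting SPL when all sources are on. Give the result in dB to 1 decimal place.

93.7 dB

Sum in the linear (power) domain: Σ 10^(Lᵢ/10) = 10^(79.3/10) + 10^(76.5/10) + 10^(93.1/10) + 10^(79.0/10) + 10^(79.3/10) = 2.336e+09.
L_total = 10·log₁₀(2.336e+09) = 93.7 dB.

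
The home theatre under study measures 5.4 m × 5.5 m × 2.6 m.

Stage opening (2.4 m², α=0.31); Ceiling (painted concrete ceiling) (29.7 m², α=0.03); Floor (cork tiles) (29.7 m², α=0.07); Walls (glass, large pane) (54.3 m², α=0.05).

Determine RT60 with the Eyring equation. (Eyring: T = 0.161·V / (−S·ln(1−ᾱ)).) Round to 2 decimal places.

S = Σ Sᵢ = 116.1 m².
Σ(Sᵢαᵢ) = 2.4·0.31 + 29.7·0.03 + 29.7·0.07 + 54.3·0.05 = 6.429.
Mean coefficient ᾱ = A/S = 0.0554.
−S·ln(1−ᾱ) = −116.1 × ln(1 − 0.0554) = 6.617.
V = 5.4 × 5.5 × 2.6 = 77.22 m³.
RT60 = 0.161 × 77.22 / 6.617 = 1.88 s.

1.88 sec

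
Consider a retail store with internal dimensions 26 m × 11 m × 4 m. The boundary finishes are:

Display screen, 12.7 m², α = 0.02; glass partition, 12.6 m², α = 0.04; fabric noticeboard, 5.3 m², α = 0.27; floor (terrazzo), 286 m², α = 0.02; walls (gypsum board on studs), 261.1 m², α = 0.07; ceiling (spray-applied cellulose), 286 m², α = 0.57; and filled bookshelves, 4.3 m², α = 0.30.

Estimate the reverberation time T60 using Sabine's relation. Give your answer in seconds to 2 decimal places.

0.97 seconds

Total absorption A = 12.7·0.02 + 12.6·0.04 + 5.3·0.27 + 286·0.02 + 261.1·0.07 + 286·0.57 + 4.3·0.30
  = 0.254 + 0.504 + 1.431 + 5.720 + 18.277 + 163.020 + 1.290 = 190.496 m² sabins.
Room volume: 1144 m³.
Sabine: RT60 = 0.161 × 1144 / 190.496 = 0.97 s.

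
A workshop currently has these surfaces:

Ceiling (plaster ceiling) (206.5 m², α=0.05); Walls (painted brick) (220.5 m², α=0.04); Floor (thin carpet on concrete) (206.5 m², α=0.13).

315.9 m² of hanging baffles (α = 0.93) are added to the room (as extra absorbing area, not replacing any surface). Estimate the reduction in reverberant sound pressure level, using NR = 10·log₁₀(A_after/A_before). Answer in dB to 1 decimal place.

A_before = Σ Sᵢαᵢ = 206.5×0.05 + 220.5×0.04 + 206.5×0.13 = 45.990 sabins.
Added absorption = 315.9 × 0.93 = 293.787 sabins.
A_after = 45.990 + 293.787 = 339.777 sabins.
NR = 10·log₁₀(339.777/45.990) = 8.7 dB.

8.7 dB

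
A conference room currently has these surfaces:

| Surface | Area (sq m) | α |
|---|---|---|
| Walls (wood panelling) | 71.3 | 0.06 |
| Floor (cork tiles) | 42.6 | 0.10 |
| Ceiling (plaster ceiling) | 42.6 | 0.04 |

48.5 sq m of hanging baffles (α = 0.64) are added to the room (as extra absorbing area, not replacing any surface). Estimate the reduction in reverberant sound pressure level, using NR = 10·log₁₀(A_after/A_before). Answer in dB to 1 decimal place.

Summing Sᵢαᵢ: 4.278 + 4.260 + 1.704 → A_before = 10.242 sabins.
Added absorption = 48.5 × 0.64 = 31.040 sabins.
A_after = 10.242 + 31.040 = 41.282 sabins.
Reduction = 10 log₁₀(A_after/A_before) = 10 log₁₀(4.0307) = 6.1 dB.

6.1 dB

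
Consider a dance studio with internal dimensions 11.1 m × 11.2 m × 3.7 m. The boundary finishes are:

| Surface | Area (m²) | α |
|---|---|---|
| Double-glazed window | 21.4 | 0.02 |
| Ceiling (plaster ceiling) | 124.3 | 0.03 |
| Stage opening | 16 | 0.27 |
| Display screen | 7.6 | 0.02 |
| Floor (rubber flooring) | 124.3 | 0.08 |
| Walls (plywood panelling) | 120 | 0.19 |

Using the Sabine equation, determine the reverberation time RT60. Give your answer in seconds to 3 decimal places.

1.790 s

Summing Sᵢαᵢ: 0.428 + 3.729 + 4.320 + 0.152 + 9.944 + 22.800 → A = 41.373 sabins.
Volume V = 11.1 × 11.2 × 3.7 = 459.984 m³.
RT60 = 0.161 · V / A = 0.161 × 459.984 / 41.373 = 1.790 s.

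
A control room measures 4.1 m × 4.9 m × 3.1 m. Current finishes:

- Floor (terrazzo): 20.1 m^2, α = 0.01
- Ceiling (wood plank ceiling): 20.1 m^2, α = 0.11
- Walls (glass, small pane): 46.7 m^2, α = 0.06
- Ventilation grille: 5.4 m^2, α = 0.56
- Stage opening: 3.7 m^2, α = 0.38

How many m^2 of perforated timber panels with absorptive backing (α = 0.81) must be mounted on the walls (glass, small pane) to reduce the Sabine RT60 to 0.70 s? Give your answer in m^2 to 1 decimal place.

6.2

Total absorption A₁ = 20.1·0.01 + 20.1·0.11 + 46.7·0.06 + 5.4·0.56 + 3.7·0.38
  = 0.201 + 2.211 + 2.802 + 3.024 + 1.406 = 9.644 m^2 sabins.
Required A₂ = 0.161·62.279/0.70 = 14.324 sabins.
Absorption to add: 14.324 − 9.644 = 4.680 sabins.
Net gain per m^2: Δα = 0.81 − 0.06 = 0.75.
Panel area = 4.680 / 0.75 = 6.2 m^2.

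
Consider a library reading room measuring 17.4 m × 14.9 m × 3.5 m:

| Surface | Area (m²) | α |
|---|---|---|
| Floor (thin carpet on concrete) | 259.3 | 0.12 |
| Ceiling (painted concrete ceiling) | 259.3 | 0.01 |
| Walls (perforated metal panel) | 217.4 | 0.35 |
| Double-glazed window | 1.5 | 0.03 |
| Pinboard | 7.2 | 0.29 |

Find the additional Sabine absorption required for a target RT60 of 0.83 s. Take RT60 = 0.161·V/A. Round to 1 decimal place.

64.1 sabins

A₁ = Σ Sᵢαᵢ = 259.3×0.12 + 259.3×0.01 + 217.4×0.35 + 1.5×0.03 + 7.2×0.29 = 111.932 sabins.
For T = 0.83 s, need A₂ = 0.161·V/T = 0.161·907.41/0.83 = 176.016 sabins.
Shortfall: 176.016 − 111.932 = 64.1 sabins.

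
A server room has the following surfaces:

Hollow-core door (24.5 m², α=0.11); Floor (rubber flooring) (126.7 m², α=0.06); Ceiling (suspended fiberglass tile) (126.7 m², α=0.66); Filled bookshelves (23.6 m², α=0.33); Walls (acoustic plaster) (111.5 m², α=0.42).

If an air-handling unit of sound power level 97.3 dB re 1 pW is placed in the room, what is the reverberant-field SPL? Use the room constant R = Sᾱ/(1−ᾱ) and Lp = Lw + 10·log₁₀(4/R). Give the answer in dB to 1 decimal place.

79.7 dB

Σ(Sᵢαᵢ) = 24.5×0.11 + 126.7×0.06 + 126.7×0.66 + 23.6×0.33 + 111.5×0.42 = 148.537; total area S = 413.0 m².
ᾱ = 148.537/413.0 = 0.3597; R = Sᾱ/(1−ᾱ) = 148.537/(1−0.3597) = 231.980 m².
Lp = Lw + 10 log₁₀(4/R) = 97.3 -17.63 = 79.7 dB.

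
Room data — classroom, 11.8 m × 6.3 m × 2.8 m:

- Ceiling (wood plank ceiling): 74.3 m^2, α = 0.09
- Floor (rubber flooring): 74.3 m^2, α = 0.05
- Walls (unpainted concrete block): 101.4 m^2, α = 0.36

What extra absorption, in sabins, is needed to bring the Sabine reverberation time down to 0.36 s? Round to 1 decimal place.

A₁ = Σ Sᵢαᵢ = 74.3*0.09 + 74.3*0.05 + 101.4*0.36 = 46.906 sabins.
For T = 0.36 s, need A₂ = 0.161·V/T = 0.161·208.152/0.36 = 93.090 sabins.
Additional absorption ΔA = 93.090 − 46.906 = 46.2 sabins.

46.2 sabins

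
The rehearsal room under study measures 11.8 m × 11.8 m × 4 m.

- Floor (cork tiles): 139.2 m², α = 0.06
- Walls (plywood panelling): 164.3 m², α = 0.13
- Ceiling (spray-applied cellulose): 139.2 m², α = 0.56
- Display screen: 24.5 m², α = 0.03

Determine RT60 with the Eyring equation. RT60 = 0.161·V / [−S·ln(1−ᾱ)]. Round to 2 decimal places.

0.73 seconds

Total surface area S = 139.2 + 164.3 + 139.2 + 24.5 = 467.2 m².
Absorption A = 139.2×0.06 + 164.3×0.13 + 139.2×0.56 + 24.5×0.03 = 108.398 sabins.
ᾱ = 108.398 / 467.2 = 0.2320.
−S·ln(1−ᾱ) = −467.2 × ln(1 − 0.2320) = 123.325.
V = 11.8 × 11.8 × 4 = 556.96 m³.
T = 0.161·V/[−S·ln(1−ᾱ)] = 0.161·556.96/123.325 = 0.73 s.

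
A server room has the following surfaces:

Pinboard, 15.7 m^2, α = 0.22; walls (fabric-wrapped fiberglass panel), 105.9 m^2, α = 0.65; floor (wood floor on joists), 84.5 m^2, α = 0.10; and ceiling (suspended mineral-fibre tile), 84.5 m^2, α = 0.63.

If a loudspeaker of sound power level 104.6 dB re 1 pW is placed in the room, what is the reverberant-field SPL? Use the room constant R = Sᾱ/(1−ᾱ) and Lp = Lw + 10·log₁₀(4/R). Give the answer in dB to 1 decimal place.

86.7 dB

Σ(Sᵢαᵢ) = 15.7·0.22 + 105.9·0.65 + 84.5·0.10 + 84.5·0.63 = 133.974; total area S = 290.6 m^2.
ᾱ = 0.4610, so room constant R = A/(1−ᾱ) = 248.560 m^2.
Lp = Lw + 10 log₁₀(4/R) = 104.6 -17.93 = 86.7 dB.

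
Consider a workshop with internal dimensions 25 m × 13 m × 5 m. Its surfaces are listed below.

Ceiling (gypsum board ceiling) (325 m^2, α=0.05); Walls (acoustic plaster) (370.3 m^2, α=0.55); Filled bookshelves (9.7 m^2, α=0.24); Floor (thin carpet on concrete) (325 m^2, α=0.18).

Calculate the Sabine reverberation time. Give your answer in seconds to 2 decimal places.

0.93 s

Summing Sᵢαᵢ: 16.250 + 203.665 + 2.328 + 58.500 → A = 280.743 sabins.
V = 25·13·5 = 1625 m³.
T = 0.161 V/A = 0.161·1625/280.743 = 0.93 s.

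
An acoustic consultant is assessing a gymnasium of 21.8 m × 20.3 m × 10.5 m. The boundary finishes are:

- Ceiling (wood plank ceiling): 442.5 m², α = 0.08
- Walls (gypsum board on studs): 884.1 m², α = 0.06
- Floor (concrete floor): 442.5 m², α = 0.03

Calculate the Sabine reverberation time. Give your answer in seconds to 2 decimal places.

7.35 s

A = Σ Sᵢαᵢ = 442.5*0.08 + 884.1*0.06 + 442.5*0.03 = 101.721 sabins.
Volume V = 21.8 × 20.3 × 10.5 = 4646.67 m³.
Sabine: RT60 = 0.161 × 4646.67 / 101.721 = 7.35 s.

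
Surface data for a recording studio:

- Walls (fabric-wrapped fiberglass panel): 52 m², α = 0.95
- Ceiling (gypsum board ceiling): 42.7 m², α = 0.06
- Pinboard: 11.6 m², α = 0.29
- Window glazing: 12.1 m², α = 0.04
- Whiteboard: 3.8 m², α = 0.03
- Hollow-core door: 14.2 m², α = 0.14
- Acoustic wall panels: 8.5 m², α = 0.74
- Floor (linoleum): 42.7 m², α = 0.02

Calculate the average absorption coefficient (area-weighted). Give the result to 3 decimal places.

S = Σ Sᵢ = 52 + 42.7 + 11.6 + 12.1 + 3.8 + 14.2 + 8.5 + 42.7 = 187.6 m².
Σ(Sᵢαᵢ) = 52·0.95 + 42.7·0.06 + 11.6·0.29 + 12.1·0.04 + 3.8·0.03 + 14.2·0.14 + 8.5·0.74 + 42.7·0.02 = 65.056.
ᾱ = A/S = 0.347.

0.347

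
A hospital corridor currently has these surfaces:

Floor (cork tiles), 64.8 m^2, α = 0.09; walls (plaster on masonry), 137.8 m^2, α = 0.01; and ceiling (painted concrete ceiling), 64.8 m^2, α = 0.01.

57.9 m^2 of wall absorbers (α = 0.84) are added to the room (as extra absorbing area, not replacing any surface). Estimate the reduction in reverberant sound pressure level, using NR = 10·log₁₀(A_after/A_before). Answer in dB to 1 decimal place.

Summing Sᵢαᵢ: 5.832 + 1.378 + 0.648 → A_before = 7.858 sabins.
Treatment contributes 57.9·0.84 = 48.636 sabins.
New total A_after = 56.494 sabins.
Reduction = 10 log₁₀(A_after/A_before) = 10 log₁₀(7.1894) = 8.6 dB.

8.6 dB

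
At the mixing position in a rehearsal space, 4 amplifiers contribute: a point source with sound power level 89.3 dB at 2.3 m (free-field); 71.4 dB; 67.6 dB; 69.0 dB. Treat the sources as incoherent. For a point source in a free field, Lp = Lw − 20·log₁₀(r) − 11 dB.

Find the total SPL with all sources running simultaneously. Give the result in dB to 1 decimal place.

Source at 2.3 m: Lp = 89.3 − 20·log₁₀(2.3) − 11 = 71.1 dB.
Σ 10^(Lᵢ/10) = 4.038e+07.
Back to dB: 10·log₁₀ Σ = 76.1 dB.

76.1 dB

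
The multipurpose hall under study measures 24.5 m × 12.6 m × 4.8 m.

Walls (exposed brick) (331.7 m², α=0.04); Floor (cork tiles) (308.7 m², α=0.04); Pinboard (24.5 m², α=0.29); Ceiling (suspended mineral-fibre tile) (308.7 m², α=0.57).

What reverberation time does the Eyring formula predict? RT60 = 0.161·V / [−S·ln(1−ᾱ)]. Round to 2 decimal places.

1.02 sec

S = Σ Sᵢ = 973.6 m².
Absorption A = 331.7·0.04 + 308.7·0.04 + 24.5·0.29 + 308.7·0.57 = 208.680 sabins.
Mean coefficient ᾱ = A/S = 0.2143.
−S·ln(1−ᾱ) = −973.6 × ln(1 − 0.2143) = 234.813.
V = 24.5 × 12.6 × 4.8 = 1481.76 m³.
T = 0.161·V/[−S·ln(1−ᾱ)] = 0.161·1481.76/234.813 = 1.02 s.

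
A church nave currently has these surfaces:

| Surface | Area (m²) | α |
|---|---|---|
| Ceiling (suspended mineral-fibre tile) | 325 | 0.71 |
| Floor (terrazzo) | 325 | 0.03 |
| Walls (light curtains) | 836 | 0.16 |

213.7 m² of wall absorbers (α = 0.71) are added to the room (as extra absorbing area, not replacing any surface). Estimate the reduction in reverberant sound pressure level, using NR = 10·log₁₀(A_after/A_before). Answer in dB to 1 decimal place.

1.5 dB

Summing Sᵢαᵢ: 230.750 + 9.750 + 133.760 → A_before = 374.260 sabins.
Added absorption = 213.7 × 0.71 = 151.727 sabins.
New total A_after = 525.987 sabins.
Reduction = 10 log₁₀(A_after/A_before) = 10 log₁₀(1.4054) = 1.5 dB.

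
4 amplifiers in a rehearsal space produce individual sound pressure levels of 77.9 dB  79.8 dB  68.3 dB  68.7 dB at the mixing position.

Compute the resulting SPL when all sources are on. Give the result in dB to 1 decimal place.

82.3 dB

Σ 10^(Lᵢ/10) = 1.713e+08.
L_total = 10·log₁₀(1.713e+08) = 82.3 dB.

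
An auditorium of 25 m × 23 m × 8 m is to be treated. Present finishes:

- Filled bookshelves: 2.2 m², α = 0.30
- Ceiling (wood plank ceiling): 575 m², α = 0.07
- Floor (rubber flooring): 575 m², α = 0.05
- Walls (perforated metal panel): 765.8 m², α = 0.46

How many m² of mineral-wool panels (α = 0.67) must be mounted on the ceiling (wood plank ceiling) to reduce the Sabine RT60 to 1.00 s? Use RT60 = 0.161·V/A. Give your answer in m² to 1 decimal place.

Equivalent absorption area: A₁ = 2.2*0.30 + 575*0.07 + 575*0.05 + 765.8*0.46 = 421.928 m².
V = 4600 m³. Target absorption A₂ = 0.161 × 4600 / 1.00 = 740.600 sabins.
Absorption to add: 740.600 − 421.928 = 318.672 sabins.
Net gain per m²: Δα = 0.67 − 0.07 = 0.60.
Panel area = 318.672 / 0.60 = 531.1 m².

531.1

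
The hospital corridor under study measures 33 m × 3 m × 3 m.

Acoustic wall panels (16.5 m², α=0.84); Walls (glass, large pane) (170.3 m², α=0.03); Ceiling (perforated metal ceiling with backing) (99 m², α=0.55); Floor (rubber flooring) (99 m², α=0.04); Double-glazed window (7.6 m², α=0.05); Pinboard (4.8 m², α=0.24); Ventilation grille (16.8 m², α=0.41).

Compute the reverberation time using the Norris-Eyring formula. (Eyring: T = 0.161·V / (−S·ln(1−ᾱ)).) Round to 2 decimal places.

S = Σ Sᵢ = 414.0 m².
Absorption A = 16.5·0.84 + 170.3·0.03 + 99·0.55 + 99·0.04 + 7.6·0.05 + 4.8·0.24 + 16.8·0.41 = 85.799 sabins.
Mean coefficient ᾱ = A/S = 0.2072.
−S·ln(1−ᾱ) = −414.0 × ln(1 − 0.2072) = 96.124.
V = 33 × 3 × 3 = 297 m³.
RT60 = 0.161 × 297 / 96.124 = 0.50 s.

0.50 sec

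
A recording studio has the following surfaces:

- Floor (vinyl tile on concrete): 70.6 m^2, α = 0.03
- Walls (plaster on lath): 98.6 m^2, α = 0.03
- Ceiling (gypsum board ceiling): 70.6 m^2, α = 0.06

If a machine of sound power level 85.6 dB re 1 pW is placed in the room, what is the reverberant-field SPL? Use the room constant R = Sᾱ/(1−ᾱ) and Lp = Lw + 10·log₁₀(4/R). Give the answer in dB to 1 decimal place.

81.8 dB

A = 9.312 sabins; S = 239.8 m^2.
ᾱ = 0.0388, so room constant R = A/(1−ᾱ) = 9.688 m^2.
Lp = 85.6 + 10·log₁₀(4/9.688) = 85.6 + (-3.84) = 81.8 dB.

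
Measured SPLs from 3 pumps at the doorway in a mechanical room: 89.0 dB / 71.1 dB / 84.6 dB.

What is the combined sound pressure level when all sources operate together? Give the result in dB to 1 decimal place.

Sum in the linear (power) domain: Σ 10^(Lᵢ/10) = 10^(89.0/10) + 10^(71.1/10) + 10^(84.6/10) = 1.096e+09.
Back to dB: 10·log₁₀ Σ = 90.4 dB.

90.4 dB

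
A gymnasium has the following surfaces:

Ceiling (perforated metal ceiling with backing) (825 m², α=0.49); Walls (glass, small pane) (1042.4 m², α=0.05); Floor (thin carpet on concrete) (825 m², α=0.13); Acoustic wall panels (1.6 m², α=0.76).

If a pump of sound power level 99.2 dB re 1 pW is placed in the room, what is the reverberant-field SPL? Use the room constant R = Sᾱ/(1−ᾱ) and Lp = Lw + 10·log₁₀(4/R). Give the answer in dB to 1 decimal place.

76.7 dB

A = 564.836 sabins; S = 2694.0 m².
ᾱ = 564.836/2694.0 = 0.2097; R = Sᾱ/(1−ᾱ) = 564.836/(1−0.2097) = 714.711 m².
Lp = Lw + 10 log₁₀(4/R) = 99.2 -22.52 = 76.7 dB.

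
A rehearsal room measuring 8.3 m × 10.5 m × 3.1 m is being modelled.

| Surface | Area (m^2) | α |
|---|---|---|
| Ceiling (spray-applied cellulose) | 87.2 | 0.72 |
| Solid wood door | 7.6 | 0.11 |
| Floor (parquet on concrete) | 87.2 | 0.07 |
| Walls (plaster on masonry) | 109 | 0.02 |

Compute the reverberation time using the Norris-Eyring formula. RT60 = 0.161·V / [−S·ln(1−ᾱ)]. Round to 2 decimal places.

0.53 sec

Total surface area S = 87.2 + 7.6 + 87.2 + 109 = 291.0 m^2.
Σ(Sᵢαᵢ) = 87.2×0.72 + 7.6×0.11 + 87.2×0.07 + 109×0.02 = 71.904.
ᾱ = 71.904 / 291.0 = 0.2471.
Eyring denominator: −S ln(1−ᾱ) = 82.592.
V = 8.3 × 10.5 × 3.1 = 270.165 m³.
T = 0.161·V/[−S·ln(1−ᾱ)] = 0.161·270.165/82.592 = 0.53 s.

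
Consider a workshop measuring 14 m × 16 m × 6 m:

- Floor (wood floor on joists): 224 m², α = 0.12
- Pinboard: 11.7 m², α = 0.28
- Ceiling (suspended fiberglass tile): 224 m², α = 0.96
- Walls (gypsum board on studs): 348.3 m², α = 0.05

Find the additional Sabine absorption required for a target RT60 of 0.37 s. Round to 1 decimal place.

322.2 sabins

Total absorption A₁ = 224·0.12 + 11.7·0.28 + 224·0.96 + 348.3·0.05
  = 26.880 + 3.276 + 215.040 + 17.415 = 262.611 m² sabins.
V = 1344 m³. Required absorption A₂ = 0.161 × 1344 / 0.37 = 584.822 sabins.
ΔA = A₂ − A₁ = 584.822 − 262.611 = 322.2 sabins.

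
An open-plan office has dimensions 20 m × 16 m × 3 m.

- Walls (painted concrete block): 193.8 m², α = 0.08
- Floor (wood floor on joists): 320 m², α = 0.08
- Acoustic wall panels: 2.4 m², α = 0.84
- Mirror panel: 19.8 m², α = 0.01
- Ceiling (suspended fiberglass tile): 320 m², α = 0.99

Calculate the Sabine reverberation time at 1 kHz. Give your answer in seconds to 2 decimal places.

Total absorption A = 193.8·0.08 + 320·0.08 + 2.4·0.84 + 19.8·0.01 + 320·0.99
  = 15.504 + 25.600 + 2.016 + 0.198 + 316.800 = 360.118 m² sabins.
Volume V = 20 × 16 × 3 = 960 m³.
RT60 = 0.161 · V / A = 0.161 × 960 / 360.118 = 0.43 s.

0.43 s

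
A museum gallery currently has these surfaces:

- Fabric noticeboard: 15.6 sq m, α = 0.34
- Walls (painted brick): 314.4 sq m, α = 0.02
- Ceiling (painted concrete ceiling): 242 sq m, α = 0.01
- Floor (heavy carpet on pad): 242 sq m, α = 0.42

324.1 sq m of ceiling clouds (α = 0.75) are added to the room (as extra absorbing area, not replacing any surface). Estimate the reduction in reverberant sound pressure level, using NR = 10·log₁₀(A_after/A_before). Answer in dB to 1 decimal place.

4.9 dB

A_before = Σ Sᵢαᵢ = 15.6*0.34 + 314.4*0.02 + 242*0.01 + 242*0.42 = 115.652 sabins.
Added absorption = 324.1 × 0.75 = 243.075 sabins.
New total A_after = 358.727 sabins.
Reduction = 10 log₁₀(A_after/A_before) = 10 log₁₀(3.1018) = 4.9 dB.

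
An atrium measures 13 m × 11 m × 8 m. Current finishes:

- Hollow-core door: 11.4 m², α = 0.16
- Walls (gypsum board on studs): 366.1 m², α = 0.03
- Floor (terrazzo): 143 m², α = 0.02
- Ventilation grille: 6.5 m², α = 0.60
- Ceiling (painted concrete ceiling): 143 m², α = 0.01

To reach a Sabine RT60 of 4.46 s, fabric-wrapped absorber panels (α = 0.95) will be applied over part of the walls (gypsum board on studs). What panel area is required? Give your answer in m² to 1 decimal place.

22.1

A₁ = Σ Sᵢαᵢ = 11.4×0.16 + 366.1×0.03 + 143×0.02 + 6.5×0.60 + 143×0.01 = 20.997 sabins.
Required A₂ = 0.161·1144/4.46 = 41.297 sabins.
Absorption to add: 41.297 − 20.997 = 20.300 sabins.
Net gain per m²: Δα = 0.95 − 0.03 = 0.92.
Panel area = 20.300 / 0.92 = 22.1 m².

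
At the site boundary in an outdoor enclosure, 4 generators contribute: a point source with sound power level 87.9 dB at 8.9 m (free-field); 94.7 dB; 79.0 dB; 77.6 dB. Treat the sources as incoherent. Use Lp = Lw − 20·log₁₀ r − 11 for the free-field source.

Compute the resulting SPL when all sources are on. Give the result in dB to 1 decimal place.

Source at 8.9 m: Lp = 87.9 − 20·log₁₀(8.9) − 11 = 57.9 dB.
Σ 10^(Lᵢ/10) = 3.089e+09.
Back to dB: 10·log₁₀ Σ = 94.9 dB.

94.9 dB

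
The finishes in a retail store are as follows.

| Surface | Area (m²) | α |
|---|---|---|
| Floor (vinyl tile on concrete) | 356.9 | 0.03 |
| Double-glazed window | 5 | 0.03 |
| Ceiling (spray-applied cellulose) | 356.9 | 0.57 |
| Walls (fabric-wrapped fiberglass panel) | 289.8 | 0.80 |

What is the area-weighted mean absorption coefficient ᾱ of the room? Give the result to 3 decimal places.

S = Σ Sᵢ = 356.9 + 5 + 356.9 + 289.8 = 1008.6 m².
Σ(Sᵢαᵢ) = 356.9·0.03 + 5·0.03 + 356.9·0.57 + 289.8·0.80 = 446.130.
ᾱ = 446.130 / 1008.6 = 0.442.

0.442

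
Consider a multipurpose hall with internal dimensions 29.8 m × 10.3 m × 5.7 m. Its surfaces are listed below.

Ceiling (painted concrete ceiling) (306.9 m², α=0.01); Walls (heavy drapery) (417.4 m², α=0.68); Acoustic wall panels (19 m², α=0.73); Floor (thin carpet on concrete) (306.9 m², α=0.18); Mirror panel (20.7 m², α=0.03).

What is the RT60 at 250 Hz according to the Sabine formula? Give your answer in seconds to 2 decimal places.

0.79 s

A = Σ Sᵢαᵢ = 306.9·0.01 + 417.4·0.68 + 19·0.73 + 306.9·0.18 + 20.7·0.03 = 356.634 sabins.
V = 29.8·10.3·5.7 = 1749.558 m³.
T = 0.161 V/A = 0.161·1749.558/356.634 = 0.79 s.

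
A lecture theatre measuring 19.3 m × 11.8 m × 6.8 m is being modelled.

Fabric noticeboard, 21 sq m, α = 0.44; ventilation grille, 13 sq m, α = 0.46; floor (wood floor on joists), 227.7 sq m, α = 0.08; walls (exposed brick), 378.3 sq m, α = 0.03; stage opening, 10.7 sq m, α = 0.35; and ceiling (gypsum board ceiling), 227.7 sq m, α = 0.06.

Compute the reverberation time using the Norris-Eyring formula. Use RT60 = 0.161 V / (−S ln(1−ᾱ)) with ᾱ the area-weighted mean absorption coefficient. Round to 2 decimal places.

3.87 sec

Total surface area S = 21 + 13 + 227.7 + 378.3 + 10.7 + 227.7 = 878.4 sq m.
Σ(Sᵢαᵢ) = 21×0.44 + 13×0.46 + 227.7×0.08 + 378.3×0.03 + 10.7×0.35 + 227.7×0.06 = 62.192.
ᾱ = 62.192 / 878.4 = 0.0708.
Eyring denominator: −S ln(1−ᾱ) = 64.502.
V = 19.3 × 11.8 × 6.8 = 1548.632 m³.
RT60 = 0.161 × 1548.632 / 64.502 = 3.87 s.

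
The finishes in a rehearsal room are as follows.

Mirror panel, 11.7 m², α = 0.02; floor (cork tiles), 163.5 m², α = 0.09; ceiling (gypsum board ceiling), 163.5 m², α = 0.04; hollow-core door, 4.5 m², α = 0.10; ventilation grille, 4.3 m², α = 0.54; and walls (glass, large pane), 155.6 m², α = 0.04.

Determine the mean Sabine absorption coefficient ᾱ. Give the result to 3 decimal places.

Total surface area S = 503.1 m².
Σ(Sᵢαᵢ) = 11.7*0.02 + 163.5*0.09 + 163.5*0.04 + 4.5*0.10 + 4.3*0.54 + 155.6*0.04 = 30.485.
ᾱ = A/S = 0.061.

0.061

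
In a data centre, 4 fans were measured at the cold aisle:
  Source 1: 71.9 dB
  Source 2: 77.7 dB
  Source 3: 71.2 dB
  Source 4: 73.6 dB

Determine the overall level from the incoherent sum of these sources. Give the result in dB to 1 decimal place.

80.4 dB

Σ 10^(Lᵢ/10) = 1.105e+08.
Back to dB: 10·log₁₀ Σ = 80.4 dB.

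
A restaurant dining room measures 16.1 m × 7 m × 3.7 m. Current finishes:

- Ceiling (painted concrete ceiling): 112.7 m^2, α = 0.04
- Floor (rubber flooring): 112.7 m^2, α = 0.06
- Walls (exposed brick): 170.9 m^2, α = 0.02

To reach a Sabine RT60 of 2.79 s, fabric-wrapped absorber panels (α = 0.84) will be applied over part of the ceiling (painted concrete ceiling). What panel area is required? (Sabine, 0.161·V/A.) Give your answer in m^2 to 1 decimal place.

A₁ = Σ Sᵢαᵢ = 112.7×0.04 + 112.7×0.06 + 170.9×0.02 = 14.688 sabins.
Required A₂ = 0.161·416.99/2.79 = 24.063 sabins.
Absorption to add: 24.063 − 14.688 = 9.375 sabins.
Net gain per m^2: Δα = 0.84 − 0.04 = 0.80.
Panel area = 9.375 / 0.80 = 11.7 m^2.

11.7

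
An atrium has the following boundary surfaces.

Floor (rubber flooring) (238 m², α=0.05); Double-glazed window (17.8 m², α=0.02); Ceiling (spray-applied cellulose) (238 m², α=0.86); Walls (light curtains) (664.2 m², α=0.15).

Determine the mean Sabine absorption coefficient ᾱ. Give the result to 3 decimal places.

S = Σ Sᵢ = 238 + 17.8 + 238 + 664.2 = 1158.0 m².
A = 238×0.05 + 17.8×0.02 + 238×0.86 + 664.2×0.15 = 316.566 sabins.
ᾱ = A/S = 0.273.

0.273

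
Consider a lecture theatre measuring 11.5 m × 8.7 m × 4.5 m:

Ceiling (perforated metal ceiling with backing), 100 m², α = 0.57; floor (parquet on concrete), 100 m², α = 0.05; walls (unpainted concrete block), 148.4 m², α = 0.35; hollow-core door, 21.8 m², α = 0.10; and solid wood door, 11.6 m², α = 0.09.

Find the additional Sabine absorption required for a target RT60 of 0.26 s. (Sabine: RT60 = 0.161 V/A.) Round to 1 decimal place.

161.6 sabins

Equivalent absorption area: A₁ = 100×0.57 + 100×0.05 + 148.4×0.35 + 21.8×0.10 + 11.6×0.09 = 117.164 m².
For T = 0.26 s, need A₂ = 0.161·V/T = 0.161·450.225/0.26 = 278.793 sabins.
ΔA = A₂ − A₁ = 278.793 − 117.164 = 161.6 sabins.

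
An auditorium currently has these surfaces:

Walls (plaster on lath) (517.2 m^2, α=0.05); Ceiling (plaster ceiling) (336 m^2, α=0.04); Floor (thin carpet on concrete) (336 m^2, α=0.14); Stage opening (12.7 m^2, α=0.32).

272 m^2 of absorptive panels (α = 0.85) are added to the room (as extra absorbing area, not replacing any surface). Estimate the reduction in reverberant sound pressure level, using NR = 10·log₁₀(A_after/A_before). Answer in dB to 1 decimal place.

5.5 dB

Total absorption A_before = 517.2·0.05 + 336·0.04 + 336·0.14 + 12.7·0.32
  = 25.860 + 13.440 + 47.040 + 4.064 = 90.404 m^2 sabins.
Added absorption = 272 × 0.85 = 231.200 sabins.
A_after = 90.404 + 231.200 = 321.604 sabins.
Reduction = 10 log₁₀(A_after/A_before) = 10 log₁₀(3.5574) = 5.5 dB.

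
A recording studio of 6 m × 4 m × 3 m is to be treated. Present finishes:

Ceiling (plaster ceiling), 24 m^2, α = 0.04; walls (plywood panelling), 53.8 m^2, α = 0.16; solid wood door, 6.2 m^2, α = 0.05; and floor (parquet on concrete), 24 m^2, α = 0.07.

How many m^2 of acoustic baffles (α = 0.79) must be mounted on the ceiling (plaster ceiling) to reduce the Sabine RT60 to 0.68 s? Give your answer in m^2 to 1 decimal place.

7.3

A₁ = Σ Sᵢαᵢ = 24×0.04 + 53.8×0.16 + 6.2×0.05 + 24×0.07 = 11.558 sabins.
V = 72 m³. Target absorption A₂ = 0.161 × 72 / 0.68 = 17.047 sabins.
Absorption to add: 17.047 − 11.558 = 5.489 sabins.
Each m^2 of panel replacing the ceiling (plaster ceiling) adds (0.79 − 0.04) = 0.75 sabins.
Panel area = 5.489 / 0.75 = 7.3 m^2.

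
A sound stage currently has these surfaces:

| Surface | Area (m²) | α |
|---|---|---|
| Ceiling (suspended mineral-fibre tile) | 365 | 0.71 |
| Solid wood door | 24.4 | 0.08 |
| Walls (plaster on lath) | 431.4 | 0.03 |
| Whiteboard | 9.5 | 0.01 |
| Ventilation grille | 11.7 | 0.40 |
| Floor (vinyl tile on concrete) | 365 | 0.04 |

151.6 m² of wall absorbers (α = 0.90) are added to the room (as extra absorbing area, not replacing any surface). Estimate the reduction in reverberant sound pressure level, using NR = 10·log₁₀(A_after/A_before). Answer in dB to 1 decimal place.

A_before = Σ Sᵢαᵢ = 365·0.71 + 24.4·0.08 + 431.4·0.03 + 9.5·0.01 + 11.7·0.40 + 365·0.04 = 293.419 sabins.
Treatment contributes 151.6·0.90 = 136.440 sabins.
New total A_after = 429.859 sabins.
Reduction = 10 log₁₀(A_after/A_before) = 10 log₁₀(1.4650) = 1.7 dB.

1.7 dB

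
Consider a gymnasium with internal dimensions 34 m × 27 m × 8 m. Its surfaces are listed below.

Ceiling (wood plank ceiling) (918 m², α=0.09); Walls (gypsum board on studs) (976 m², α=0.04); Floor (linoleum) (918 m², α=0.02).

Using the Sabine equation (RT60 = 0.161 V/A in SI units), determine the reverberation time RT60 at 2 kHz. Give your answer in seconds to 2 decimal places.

8.44 s

Equivalent absorption area: A = 918*0.09 + 976*0.04 + 918*0.02 = 140.020 m².
Room volume: 7344 m³.
T = 0.161 V/A = 0.161·7344/140.020 = 8.44 s.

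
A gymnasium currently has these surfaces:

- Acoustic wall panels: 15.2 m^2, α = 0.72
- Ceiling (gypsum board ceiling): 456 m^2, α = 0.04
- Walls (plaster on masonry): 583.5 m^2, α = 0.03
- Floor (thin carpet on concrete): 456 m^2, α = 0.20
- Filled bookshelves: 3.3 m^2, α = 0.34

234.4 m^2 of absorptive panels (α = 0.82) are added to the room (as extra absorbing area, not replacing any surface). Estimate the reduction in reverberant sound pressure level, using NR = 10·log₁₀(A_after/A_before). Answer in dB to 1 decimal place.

3.8 dB

A_before = Σ Sᵢαᵢ = 15.2×0.72 + 456×0.04 + 583.5×0.03 + 456×0.20 + 3.3×0.34 = 139.011 sabins.
Added absorption = 234.4 × 0.82 = 192.208 sabins.
A_after = 139.011 + 192.208 = 331.219 sabins.
Reduction = 10 log₁₀(A_after/A_before) = 10 log₁₀(2.3827) = 3.8 dB.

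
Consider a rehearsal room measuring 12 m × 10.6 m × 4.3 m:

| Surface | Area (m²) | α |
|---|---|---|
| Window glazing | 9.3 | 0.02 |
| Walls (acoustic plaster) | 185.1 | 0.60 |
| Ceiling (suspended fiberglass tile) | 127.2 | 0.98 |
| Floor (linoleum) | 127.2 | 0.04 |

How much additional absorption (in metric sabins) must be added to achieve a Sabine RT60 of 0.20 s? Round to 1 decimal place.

199.3 sabins

Equivalent absorption area: A₁ = 9.3×0.02 + 185.1×0.60 + 127.2×0.98 + 127.2×0.04 = 240.990 m².
V = 546.96 m³. Required absorption A₂ = 0.161 × 546.96 / 0.20 = 440.303 sabins.
Additional absorption ΔA = 440.303 − 240.990 = 199.3 sabins.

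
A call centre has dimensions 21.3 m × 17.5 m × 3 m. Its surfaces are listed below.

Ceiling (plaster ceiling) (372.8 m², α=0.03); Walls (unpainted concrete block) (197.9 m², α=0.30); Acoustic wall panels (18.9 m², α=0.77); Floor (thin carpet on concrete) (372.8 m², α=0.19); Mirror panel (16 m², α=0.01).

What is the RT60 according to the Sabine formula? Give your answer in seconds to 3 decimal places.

1.153 s

Equivalent absorption area: A = 372.8*0.03 + 197.9*0.30 + 18.9*0.77 + 372.8*0.19 + 16*0.01 = 156.099 m².
Room volume: 1118.25 m³.
RT60 = 0.161 · V / A = 0.161 × 1118.25 / 156.099 = 1.153 s.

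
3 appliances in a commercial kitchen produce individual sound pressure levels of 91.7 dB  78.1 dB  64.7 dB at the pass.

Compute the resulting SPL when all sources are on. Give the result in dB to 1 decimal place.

91.9 dB

Converting to relative power and adding: 10^(91.7/10) + 10^(78.1/10) + 10^(64.7/10) = 1.547e+09.
L_total = 10·log₁₀(1.547e+09) = 91.9 dB.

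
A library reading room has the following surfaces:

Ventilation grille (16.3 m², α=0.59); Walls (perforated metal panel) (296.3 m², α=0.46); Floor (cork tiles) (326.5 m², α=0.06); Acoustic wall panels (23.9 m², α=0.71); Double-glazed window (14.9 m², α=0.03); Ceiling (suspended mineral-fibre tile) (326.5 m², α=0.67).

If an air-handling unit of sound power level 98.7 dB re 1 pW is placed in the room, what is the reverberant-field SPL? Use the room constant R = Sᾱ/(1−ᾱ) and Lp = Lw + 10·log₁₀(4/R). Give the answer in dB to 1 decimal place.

76.5 dB

A = 401.676 sabins; S = 1004.4 m².
ᾱ = 0.3999, so room constant R = A/(1−ᾱ) = 669.348 m².
Lp = 98.7 + 10·log₁₀(4/669.348) = 98.7 + (-22.24) = 76.5 dB.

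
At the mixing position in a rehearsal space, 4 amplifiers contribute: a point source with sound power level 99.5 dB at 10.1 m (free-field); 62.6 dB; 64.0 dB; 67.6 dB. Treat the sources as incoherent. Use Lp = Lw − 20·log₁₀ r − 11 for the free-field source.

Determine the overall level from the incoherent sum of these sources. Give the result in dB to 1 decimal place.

72.3 dB

Source at 10.1 m: Lp = 99.5 − 20·log₁₀(10.1) − 11 = 68.4 dB.
Converting to relative power and adding: 10^(68.4/10) + 10^(62.6/10) + 10^(64.0/10) + 10^(67.6/10) = 1.7e+07.
Back to dB: 10·log₁₀ Σ = 72.3 dB.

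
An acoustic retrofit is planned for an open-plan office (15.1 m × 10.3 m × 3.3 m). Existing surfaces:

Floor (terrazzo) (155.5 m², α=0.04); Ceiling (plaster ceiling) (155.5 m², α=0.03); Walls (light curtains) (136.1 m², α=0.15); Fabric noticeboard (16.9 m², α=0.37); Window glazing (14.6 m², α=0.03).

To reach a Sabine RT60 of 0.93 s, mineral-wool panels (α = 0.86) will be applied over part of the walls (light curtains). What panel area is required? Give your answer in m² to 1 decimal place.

Summing Sᵢαᵢ: 6.220 + 4.665 + 20.415 + 6.253 + 0.438 → A₁ = 37.991 sabins.
Required A₂ = 0.161·513.249/0.93 = 88.853 sabins.
Absorption to add: 88.853 − 37.991 = 50.862 sabins.
Net gain per m²: Δα = 0.86 − 0.15 = 0.71.
Area = ΔA/Δα = 50.862/0.71 = 71.6 m².

71.6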